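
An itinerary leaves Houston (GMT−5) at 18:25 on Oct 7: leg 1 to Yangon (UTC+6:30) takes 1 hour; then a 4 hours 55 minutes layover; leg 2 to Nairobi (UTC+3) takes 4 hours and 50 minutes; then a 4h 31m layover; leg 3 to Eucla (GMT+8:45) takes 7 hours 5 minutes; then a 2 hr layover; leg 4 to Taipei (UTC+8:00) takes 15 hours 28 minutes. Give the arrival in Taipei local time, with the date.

23:14 on October 9

Convert departure to UTC: 18:25 + 5:00 = 23:25 UTC on Oct 7.
Add 1 hour leg 1 → 00:25 UTC (Oct 8).
Add 4 hours 55 minutes layover in Yangon → 05:20 UTC.
Add 4 hours 50 minutes leg 2 → 10:10 UTC.
Add 4 hours and 31 minutes layover in Nairobi → 14:41 UTC.
Add 7 hours 5 minutes leg 3 → 21:46 UTC.
Add 2 hours layover in Eucla → 23:46 UTC.
Add 15 hours and 28 minutes leg 4 → 15:14 UTC (Oct 9).
Taipei is UTC+8:00, so local arrival = 15:14 + 8:00 = 23:14 on Oct 9.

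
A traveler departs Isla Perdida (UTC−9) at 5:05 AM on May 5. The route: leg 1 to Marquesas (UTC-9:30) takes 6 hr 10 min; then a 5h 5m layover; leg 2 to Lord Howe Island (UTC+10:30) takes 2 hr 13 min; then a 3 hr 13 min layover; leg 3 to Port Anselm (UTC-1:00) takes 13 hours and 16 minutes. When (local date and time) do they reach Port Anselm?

Convert departure to UTC: 5:05 AM + 9:00 = 2:05 PM UTC on May 5.
Add 6 hours and 10 minutes leg 1 → 8:15 PM UTC.
Add 5 hours 5 minutes layover in Marquesas → 1:20 AM UTC (May 6).
Add 2 hours 13 minutes leg 2 → 3:33 AM UTC.
Add 3 hours and 13 minutes layover in Lord Howe Island → 6:46 AM UTC.
Add 13 hours 16 minutes leg 3 → 8:02 PM UTC.
Port Anselm is UTC−1:00, so local arrival = 8:02 PM − 1:00 = 7:02 PM on May 6.

7:02 PM on May 6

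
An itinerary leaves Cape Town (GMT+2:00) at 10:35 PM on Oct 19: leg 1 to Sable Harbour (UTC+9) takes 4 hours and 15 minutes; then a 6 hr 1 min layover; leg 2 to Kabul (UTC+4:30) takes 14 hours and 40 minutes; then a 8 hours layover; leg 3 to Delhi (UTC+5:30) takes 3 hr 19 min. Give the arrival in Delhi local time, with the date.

2:20 PM on Oct 21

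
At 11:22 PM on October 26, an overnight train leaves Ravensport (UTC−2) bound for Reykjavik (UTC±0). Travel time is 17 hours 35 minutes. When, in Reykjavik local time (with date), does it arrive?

6:57 PM on October 27

Convert departure to UTC: 11:22 PM + 2:00 = 1:22 AM UTC on Oct 27.
Add 17 hours and 35 minutes travel time → 6:57 PM UTC.
Reykjavik is UTC+0, so local arrival is the same: 6:57 PM on Oct 27.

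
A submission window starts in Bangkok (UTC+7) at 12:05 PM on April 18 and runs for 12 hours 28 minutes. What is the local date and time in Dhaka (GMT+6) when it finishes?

11:33 PM on April 18

Convert start to UTC: 12:05 PM − 7:00 = 5:05 AM UTC on Apr 18.
Add 12 hours and 28 minutes duration → 5:33 PM UTC.
Dhaka is UTC+6:00, so local end time = 5:33 PM + 6:00 = 11:33 PM on Apr 18.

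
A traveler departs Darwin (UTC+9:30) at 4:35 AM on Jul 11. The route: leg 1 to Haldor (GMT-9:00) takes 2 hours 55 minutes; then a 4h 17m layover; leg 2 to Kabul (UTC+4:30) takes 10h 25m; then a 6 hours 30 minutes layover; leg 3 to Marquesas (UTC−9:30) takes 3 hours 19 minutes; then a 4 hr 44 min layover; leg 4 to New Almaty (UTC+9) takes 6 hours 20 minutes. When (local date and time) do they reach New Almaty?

6:35 PM on Jul 12

Convert departure to UTC: 4:35 AM − 9:30 = 7:05 PM UTC on Jul 10.
Add 2 hours 55 minutes leg 1 → 10:00 PM UTC.
Add 4 hours and 17 minutes layover in Haldor → 2:17 AM UTC (Jul 11).
Add 10 hours 25 minutes leg 2 → 12:42 PM UTC.
Add 6 hours 30 minutes layover in Kabul → 7:12 PM UTC.
Add 3 hours 19 minutes leg 3 → 10:31 PM UTC.
Add 4 hours 44 minutes layover in Marquesas → 3:15 AM UTC (Jul 12).
Add 6 hours and 20 minutes leg 4 → 9:35 AM UTC.
New Almaty is UTC+9:00, so local arrival = 9:35 AM + 9:00 = 6:35 PM on Jul 12.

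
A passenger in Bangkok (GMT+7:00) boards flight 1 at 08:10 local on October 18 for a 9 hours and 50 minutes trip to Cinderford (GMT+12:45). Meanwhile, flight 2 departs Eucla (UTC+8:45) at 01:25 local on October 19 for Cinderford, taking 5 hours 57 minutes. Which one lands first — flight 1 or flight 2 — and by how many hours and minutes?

the first, by 11 hours 37 minutes

Flight 1 in UTC: 08:10 − 7:00 = 01:10 on Oct 18.
+9 hours and 50 minutes → arrive 11:00 UTC on Oct 18.
Flight 2 in UTC: 01:25 − 8:45 = 16:40 on Oct 18.
+5 hours and 57 minutes → arrive 22:37 UTC on Oct 18.
Flight 1 lands earlier by 11 hours 37 minutes.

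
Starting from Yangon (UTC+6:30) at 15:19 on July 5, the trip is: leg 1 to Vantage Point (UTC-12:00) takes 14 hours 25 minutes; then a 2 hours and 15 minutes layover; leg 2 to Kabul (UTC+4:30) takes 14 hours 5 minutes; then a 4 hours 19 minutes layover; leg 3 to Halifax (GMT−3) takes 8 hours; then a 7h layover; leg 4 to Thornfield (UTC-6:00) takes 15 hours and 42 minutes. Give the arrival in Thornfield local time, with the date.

20:35 on July 7

Convert departure to UTC: 15:19 − 6:30 = 08:49 UTC on Jul 5.
Add 14 hours 25 minutes leg 1 → 23:14 UTC.
Add 2 hours and 15 minutes layover in Vantage Point → 01:29 UTC (Jul 6).
Add 14 hours and 5 minutes leg 2 → 15:34 UTC.
Add 4 hours 19 minutes layover in Kabul → 19:53 UTC.
Add 8 hours leg 3 → 03:53 UTC (Jul 7).
Add 7 hours layover in Halifax → 10:53 UTC.
Add 15 hours 42 minutes leg 4 → 02:35 UTC (Jul 8).
Thornfield is UTC−6:00, so local arrival = 02:35 − 6:00 = 20:35 on Jul 7.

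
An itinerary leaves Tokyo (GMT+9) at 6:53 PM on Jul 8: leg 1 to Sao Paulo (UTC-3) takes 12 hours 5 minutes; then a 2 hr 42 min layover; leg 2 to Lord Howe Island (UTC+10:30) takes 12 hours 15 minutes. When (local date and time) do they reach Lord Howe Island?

11:25 PM on July 9

Convert departure to UTC: 6:53 PM − 9:00 = 9:53 AM UTC on Jul 8.
Add 12 hours and 5 minutes leg 1 → 9:58 PM UTC.
Add 2 hours and 42 minutes layover in Sao Paulo → 12:40 AM UTC (Jul 9).
Add 12 hours and 15 minutes leg 2 → 12:55 PM UTC.
Lord Howe Island is UTC+10:30, so local arrival = 12:55 PM + 10:30 = 11:25 PM on Jul 9.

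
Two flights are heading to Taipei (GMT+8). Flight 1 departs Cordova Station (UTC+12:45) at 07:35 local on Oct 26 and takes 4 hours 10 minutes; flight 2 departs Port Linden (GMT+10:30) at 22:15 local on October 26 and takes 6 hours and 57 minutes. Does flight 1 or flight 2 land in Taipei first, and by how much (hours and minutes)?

Flight 1 in UTC: 07:35 − 12:45 = 18:50 on Oct 25.
+4 hours 10 minutes → arrive 23:00 UTC on Oct 25.
Flight 2 in UTC: 22:15 − 10:30 = 11:45 on Oct 26.
+6 hours 57 minutes → arrive 18:42 UTC on Oct 26.
Flight 1 lands earlier by 19 hours 42 minutes.

the first, by 19 hours 42 minutes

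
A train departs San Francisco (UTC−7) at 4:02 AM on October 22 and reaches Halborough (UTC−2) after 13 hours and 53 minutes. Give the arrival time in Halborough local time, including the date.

10:55 PM on October 22

Convert departure to UTC: 4:02 AM + 7:00 = 11:02 AM UTC on Oct 22.
Add 13 hours 53 minutes travel time → 12:55 AM UTC (Oct 23).
Halborough is UTC−2:00, so local arrival = 12:55 AM − 2:00 = 10:55 PM on Oct 22.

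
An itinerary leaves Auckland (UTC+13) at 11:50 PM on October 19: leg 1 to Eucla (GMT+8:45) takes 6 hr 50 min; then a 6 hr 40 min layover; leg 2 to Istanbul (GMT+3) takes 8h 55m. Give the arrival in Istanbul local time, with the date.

Convert departure to UTC: 11:50 PM − 13:00 = 10:50 AM UTC on Oct 19.
Add 6 hours and 50 minutes leg 1 → 5:40 PM UTC.
Add 6 hours 40 minutes layover in Eucla → 12:20 AM UTC (Oct 20).
Add 8 hours and 55 minutes leg 2 → 9:15 AM UTC.
Istanbul is UTC+3:00, so local arrival = 9:15 AM + 3:00 = 12:15 PM on Oct 20.

12:15 PM on Oct 20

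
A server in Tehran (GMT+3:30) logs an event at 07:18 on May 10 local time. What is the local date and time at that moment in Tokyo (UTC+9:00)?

12:48 on May 10

In UTC: 07:18 − 3:30 = 03:48 on May 10.
Tokyo is UTC+9:00: 03:48 + 9:00 = 12:48 on May 10.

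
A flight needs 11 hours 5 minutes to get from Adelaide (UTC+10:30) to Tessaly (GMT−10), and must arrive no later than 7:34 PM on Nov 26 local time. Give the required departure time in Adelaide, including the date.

Target arrival in UTC: 7:34 PM + 10:00 = 5:34 AM on Nov 27.
Subtract 11 hours 5 minutes → departure 6:29 PM UTC on Nov 26.
Adelaide is UTC+10:30: 6:29 PM + 10:30 = 4:59 AM on Nov 27.

4:59 AM on Nov 27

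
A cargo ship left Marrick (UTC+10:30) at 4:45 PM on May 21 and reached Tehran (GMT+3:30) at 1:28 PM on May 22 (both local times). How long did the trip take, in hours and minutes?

27 hours 43 minutes

Tehran is 7:00 behind Marrick.
Clock-face elapsed time (ignoring zones) is 20 hours 43 minutes.
Actual elapsed = 20 hours 43 minutes + 7:00 = 27 hours 43 minutes.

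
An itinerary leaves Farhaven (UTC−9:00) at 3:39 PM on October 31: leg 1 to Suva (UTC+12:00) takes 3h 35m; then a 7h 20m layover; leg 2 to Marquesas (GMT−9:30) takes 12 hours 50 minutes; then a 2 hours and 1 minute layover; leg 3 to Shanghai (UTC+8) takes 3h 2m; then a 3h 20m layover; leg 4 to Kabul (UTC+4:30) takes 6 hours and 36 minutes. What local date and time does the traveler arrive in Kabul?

7:53 PM on November 2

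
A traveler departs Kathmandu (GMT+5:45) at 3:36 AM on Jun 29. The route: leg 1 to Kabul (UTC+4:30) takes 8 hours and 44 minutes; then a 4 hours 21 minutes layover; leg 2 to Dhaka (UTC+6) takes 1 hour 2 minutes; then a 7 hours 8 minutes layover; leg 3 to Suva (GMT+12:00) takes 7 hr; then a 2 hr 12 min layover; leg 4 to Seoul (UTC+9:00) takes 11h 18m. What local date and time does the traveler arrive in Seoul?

12:36 AM on Jul 1

Convert departure to UTC: 3:36 AM − 5:45 = 9:51 PM UTC on Jun 28.
Add 8 hours 44 minutes leg 1 → 6:35 AM UTC (Jun 29).
Add 4 hours 21 minutes layover in Kabul → 10:56 AM UTC.
Add 1 hour and 2 minutes leg 2 → 11:58 AM UTC.
Add 7 hours 8 minutes layover in Dhaka → 7:06 PM UTC.
Add 7 hours leg 3 → 2:06 AM UTC (Jun 30).
Add 2 hours and 12 minutes layover in Suva → 4:18 AM UTC.
Add 11 hours 18 minutes leg 4 → 3:36 PM UTC.
Seoul is UTC+9:00, so local arrival = 3:36 PM + 9:00 = 12:36 AM on Jul 1.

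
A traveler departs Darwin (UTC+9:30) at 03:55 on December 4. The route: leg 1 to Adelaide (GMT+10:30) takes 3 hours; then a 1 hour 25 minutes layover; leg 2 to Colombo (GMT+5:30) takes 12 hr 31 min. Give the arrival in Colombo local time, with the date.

Convert departure to UTC: 03:55 − 9:30 = 18:25 UTC on Dec 3.
Add 3 hours leg 1 → 21:25 UTC.
Add 1 hour 25 minutes layover in Adelaide → 22:50 UTC.
Add 12 hours and 31 minutes leg 2 → 11:21 UTC (Dec 4).
Colombo is UTC+5:30, so local arrival = 11:21 + 5:30 = 16:51 on Dec 4.

16:51 on Dec 4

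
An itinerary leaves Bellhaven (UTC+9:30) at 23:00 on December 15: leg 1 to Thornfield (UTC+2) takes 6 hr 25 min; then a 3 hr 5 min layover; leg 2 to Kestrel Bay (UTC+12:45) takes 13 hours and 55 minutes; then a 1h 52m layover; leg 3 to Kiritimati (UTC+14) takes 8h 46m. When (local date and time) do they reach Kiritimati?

Convert departure to UTC: 23:00 − 9:30 = 13:30 UTC on Dec 15.
Add 6 hours 25 minutes leg 1 → 19:55 UTC.
Add 3 hours and 5 minutes layover in Thornfield → 23:00 UTC.
Add 13 hours and 55 minutes leg 2 → 12:55 UTC (Dec 16).
Add 1 hour 52 minutes layover in Kestrel Bay → 14:47 UTC.
Add 8 hours 46 minutes leg 3 → 23:33 UTC.
Kiritimati is UTC+14:00, so local arrival = 23:33 + 14:00 = 13:33 on Dec 17.

13:33 on Dec 17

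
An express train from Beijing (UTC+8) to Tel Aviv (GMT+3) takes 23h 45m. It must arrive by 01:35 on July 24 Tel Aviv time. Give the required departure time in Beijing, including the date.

06:50 on July 23

Target arrival in UTC: 01:35 − 3:00 = 22:35 on Jul 23.
Subtract 23 hours and 45 minutes → departure 22:50 UTC on Jul 22.
Beijing is UTC+8:00: 22:50 + 8:00 = 06:50 on Jul 23.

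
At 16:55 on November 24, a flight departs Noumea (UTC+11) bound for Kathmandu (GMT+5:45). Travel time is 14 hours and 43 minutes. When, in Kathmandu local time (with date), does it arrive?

Convert departure to UTC: 16:55 − 11:00 = 05:55 UTC on Nov 24.
Add 14 hours 43 minutes travel time → 20:38 UTC.
Kathmandu is UTC+5:45, so local arrival = 20:38 + 5:45 = 02:23 on Nov 25.

02:23 on November 25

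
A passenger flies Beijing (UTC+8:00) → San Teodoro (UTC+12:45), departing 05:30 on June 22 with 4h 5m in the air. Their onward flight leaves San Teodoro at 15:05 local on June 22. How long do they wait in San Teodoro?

Convert departure to UTC: 05:30 − 8:00 = 21:30 UTC on Jun 21.
Add 4 hours and 5 minutes flight time → 01:35 UTC (Jun 22).
San Teodoro is UTC+12:45, so local arrival = 01:35 + 12:45 = 14:20 on Jun 22.
Layover = 15:05 − 14:20 = 45 minutes.

45 minutes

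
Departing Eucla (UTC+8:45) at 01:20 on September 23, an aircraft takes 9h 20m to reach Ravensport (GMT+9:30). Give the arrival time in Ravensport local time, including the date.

Ravensport is 0:45 ahead of Eucla.
After 9 hours 20 minutes it is 10:40 in Eucla.
Shift by the zone difference: 10:40 + 0:45 = 11:25 on Sep 23 in Ravensport.

11:25 on September 23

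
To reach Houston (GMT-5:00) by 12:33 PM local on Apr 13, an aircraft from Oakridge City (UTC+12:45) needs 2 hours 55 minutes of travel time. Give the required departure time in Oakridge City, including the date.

Target arrival in UTC: 12:33 PM + 5:00 = 5:33 PM on Apr 13.
Subtract 2 hours 55 minutes → departure 2:38 PM UTC on Apr 13.
Oakridge City is UTC+12:45: 2:38 PM + 12:45 = 3:23 AM on Apr 14.

3:23 AM on Apr 14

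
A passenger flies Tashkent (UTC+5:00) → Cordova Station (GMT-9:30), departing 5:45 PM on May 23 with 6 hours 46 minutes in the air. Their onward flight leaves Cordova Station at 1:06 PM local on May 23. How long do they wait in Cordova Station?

Convert departure to UTC: 5:45 PM − 5:00 = 12:45 PM UTC on May 23.
Add 6 hours and 46 minutes flight time → 7:31 PM UTC.
Cordova Station is UTC−9:30, so local arrival = 7:31 PM − 9:30 = 10:01 AM on May 23.
Layover = 1:06 PM − 10:01 AM = 3 hours 5 minutes.

3 hours 5 minutes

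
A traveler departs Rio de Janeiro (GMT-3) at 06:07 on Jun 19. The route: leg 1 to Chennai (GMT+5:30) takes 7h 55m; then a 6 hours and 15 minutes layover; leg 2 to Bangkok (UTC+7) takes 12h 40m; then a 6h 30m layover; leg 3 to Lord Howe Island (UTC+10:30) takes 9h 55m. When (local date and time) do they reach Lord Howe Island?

Convert departure to UTC: 06:07 + 3:00 = 09:07 UTC on Jun 19.
Add 7 hours and 55 minutes leg 1 → 17:02 UTC.
Add 6 hours and 15 minutes layover in Chennai → 23:17 UTC.
Add 12 hours and 40 minutes leg 2 → 11:57 UTC (Jun 20).
Add 6 hours and 30 minutes layover in Bangkok → 18:27 UTC.
Add 9 hours and 55 minutes leg 3 → 04:22 UTC (Jun 21).
Lord Howe Island is UTC+10:30, so local arrival = 04:22 + 10:30 = 14:52 on Jun 21.

14:52 on June 21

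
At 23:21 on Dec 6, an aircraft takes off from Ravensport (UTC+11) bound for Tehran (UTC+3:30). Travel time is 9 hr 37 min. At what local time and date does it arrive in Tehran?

Tehran is 7:30 behind Ravensport.
After 9 hours 37 minutes it is 08:58 (Dec 7) in Ravensport.
Shift by the zone difference: 08:58 − 7:30 = 01:28 on Dec 7 in Tehran.

01:28 on Dec 7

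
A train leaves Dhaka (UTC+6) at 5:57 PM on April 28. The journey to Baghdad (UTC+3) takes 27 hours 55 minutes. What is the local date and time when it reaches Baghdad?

Convert departure to UTC: 5:57 PM − 6:00 = 11:57 AM UTC on Apr 28.
Add 27 hours and 55 minutes travel time → 3:52 PM UTC (Apr 29).
Baghdad is UTC+3:00, so local arrival = 3:52 PM + 3:00 = 6:52 PM on Apr 29.

6:52 PM on Apr 29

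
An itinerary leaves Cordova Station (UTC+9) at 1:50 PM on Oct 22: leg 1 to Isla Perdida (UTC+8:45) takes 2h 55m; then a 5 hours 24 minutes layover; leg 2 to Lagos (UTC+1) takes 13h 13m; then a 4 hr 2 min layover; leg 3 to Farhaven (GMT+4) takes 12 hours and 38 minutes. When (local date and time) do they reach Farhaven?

Convert departure to UTC: 1:50 PM − 9:00 = 4:50 AM UTC on Oct 22.
Add 2 hours 55 minutes leg 1 → 7:45 AM UTC.
Add 5 hours 24 minutes layover in Isla Perdida → 1:09 PM UTC.
Add 13 hours and 13 minutes leg 2 → 2:22 AM UTC (Oct 23).
Add 4 hours and 2 minutes layover in Lagos → 6:24 AM UTC.
Add 12 hours and 38 minutes leg 3 → 7:02 PM UTC.
Farhaven is UTC+4:00, so local arrival = 7:02 PM + 4:00 = 11:02 PM on Oct 23.

11:02 PM on October 23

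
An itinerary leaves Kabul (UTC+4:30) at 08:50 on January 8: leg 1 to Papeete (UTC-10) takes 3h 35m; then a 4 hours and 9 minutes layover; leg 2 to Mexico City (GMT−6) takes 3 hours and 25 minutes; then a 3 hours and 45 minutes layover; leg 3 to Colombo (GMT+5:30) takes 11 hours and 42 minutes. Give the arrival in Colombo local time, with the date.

12:26 on January 9

Convert departure to UTC: 08:50 − 4:30 = 04:20 UTC on Jan 8.
Add 3 hours and 35 minutes leg 1 → 07:55 UTC.
Add 4 hours and 9 minutes layover in Papeete → 12:04 UTC.
Add 3 hours 25 minutes leg 2 → 15:29 UTC.
Add 3 hours 45 minutes layover in Mexico City → 19:14 UTC.
Add 11 hours 42 minutes leg 3 → 06:56 UTC (Jan 9).
Colombo is UTC+5:30, so local arrival = 06:56 + 5:30 = 12:26 on Jan 9.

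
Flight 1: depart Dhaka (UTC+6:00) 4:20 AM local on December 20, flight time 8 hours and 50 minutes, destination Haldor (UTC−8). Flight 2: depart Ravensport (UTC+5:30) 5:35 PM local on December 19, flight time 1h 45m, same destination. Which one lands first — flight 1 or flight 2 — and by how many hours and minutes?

the second, by 17 hours 20 minutes

Flight 1 in UTC: 4:20 AM − 6:00 = 10:20 PM on Dec 19.
+8 hours and 50 minutes → arrive 7:10 AM UTC on Dec 20.
Flight 2 in UTC: 5:35 PM − 5:30 = 12:05 PM on Dec 19.
+1 hour and 45 minutes → arrive 1:50 PM UTC on Dec 19.
Flight 2 lands earlier by 17 hours 20 minutes.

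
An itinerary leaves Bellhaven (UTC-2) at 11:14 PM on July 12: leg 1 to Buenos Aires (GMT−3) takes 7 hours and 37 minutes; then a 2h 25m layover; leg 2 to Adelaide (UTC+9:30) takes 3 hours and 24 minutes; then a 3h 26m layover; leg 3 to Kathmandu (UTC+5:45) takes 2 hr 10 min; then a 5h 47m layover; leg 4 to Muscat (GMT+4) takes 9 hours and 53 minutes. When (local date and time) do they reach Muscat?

Convert departure to UTC: 11:14 PM + 2:00 = 1:14 AM UTC on Jul 13.
Add 7 hours 37 minutes leg 1 → 8:51 AM UTC.
Add 2 hours 25 minutes layover in Buenos Aires → 11:16 AM UTC.
Add 3 hours 24 minutes leg 2 → 2:40 PM UTC.
Add 3 hours 26 minutes layover in Adelaide → 6:06 PM UTC.
Add 2 hours 10 minutes leg 3 → 8:16 PM UTC.
Add 5 hours 47 minutes layover in Kathmandu → 2:03 AM UTC (Jul 14).
Add 9 hours and 53 minutes leg 4 → 11:56 AM UTC.
Muscat is UTC+4:00, so local arrival = 11:56 AM + 4:00 = 3:56 PM on Jul 14.

3:56 PM on Jul 14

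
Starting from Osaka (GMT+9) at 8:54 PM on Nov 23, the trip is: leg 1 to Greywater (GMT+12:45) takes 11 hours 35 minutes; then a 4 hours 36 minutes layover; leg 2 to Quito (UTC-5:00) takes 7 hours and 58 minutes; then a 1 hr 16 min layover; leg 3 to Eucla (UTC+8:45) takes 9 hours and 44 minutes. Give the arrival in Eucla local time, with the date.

7:48 AM on November 25

Convert departure to UTC: 8:54 PM − 9:00 = 11:54 AM UTC on Nov 23.
Add 11 hours 35 minutes leg 1 → 11:29 PM UTC.
Add 4 hours 36 minutes layover in Greywater → 4:05 AM UTC (Nov 24).
Add 7 hours 58 minutes leg 2 → 12:03 PM UTC.
Add 1 hour 16 minutes layover in Quito → 1:19 PM UTC.
Add 9 hours and 44 minutes leg 3 → 11:03 PM UTC.
Eucla is UTC+8:45, so local arrival = 11:03 PM + 8:45 = 7:48 AM on Nov 25.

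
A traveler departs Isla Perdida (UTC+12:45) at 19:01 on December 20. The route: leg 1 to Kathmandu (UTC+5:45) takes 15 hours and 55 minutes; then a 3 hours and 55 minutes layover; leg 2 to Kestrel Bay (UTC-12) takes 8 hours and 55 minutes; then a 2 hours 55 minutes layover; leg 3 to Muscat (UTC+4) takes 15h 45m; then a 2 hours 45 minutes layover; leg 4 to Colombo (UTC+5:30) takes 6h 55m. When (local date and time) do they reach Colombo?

20:51 on Dec 22

Convert departure to UTC: 19:01 − 12:45 = 06:16 UTC on Dec 20.
Add 15 hours 55 minutes leg 1 → 22:11 UTC.
Add 3 hours and 55 minutes layover in Kathmandu → 02:06 UTC (Dec 21).
Add 8 hours 55 minutes leg 2 → 11:01 UTC.
Add 2 hours and 55 minutes layover in Kestrel Bay → 13:56 UTC.
Add 15 hours and 45 minutes leg 3 → 05:41 UTC (Dec 22).
Add 2 hours 45 minutes layover in Muscat → 08:26 UTC.
Add 6 hours and 55 minutes leg 4 → 15:21 UTC.
Colombo is UTC+5:30, so local arrival = 15:21 + 5:30 = 20:51 on Dec 22.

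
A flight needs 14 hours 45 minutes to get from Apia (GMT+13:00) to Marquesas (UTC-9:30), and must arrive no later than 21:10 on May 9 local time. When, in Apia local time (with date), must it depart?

Target arrival in UTC: 21:10 + 9:30 = 06:40 on May 10.
Subtract 14 hours 45 minutes → departure 15:55 UTC on May 9.
Apia is UTC+13:00: 15:55 + 13:00 = 04:55 on May 10.

04:55 on May 10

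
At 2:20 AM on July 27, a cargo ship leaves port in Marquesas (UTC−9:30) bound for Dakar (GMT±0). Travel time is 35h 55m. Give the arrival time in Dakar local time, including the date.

Convert departure to UTC: 2:20 AM + 9:30 = 11:50 AM UTC on Jul 27.
Add 35 hours and 55 minutes travel time → 11:45 PM UTC (Jul 28).
Dakar is UTC+0, so local arrival is the same: 11:45 PM on Jul 28.

11:45 PM on Jul 28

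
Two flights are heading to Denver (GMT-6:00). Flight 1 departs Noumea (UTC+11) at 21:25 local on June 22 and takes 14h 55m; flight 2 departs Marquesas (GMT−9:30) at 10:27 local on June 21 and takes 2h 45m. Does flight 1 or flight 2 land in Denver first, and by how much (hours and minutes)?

the second, by 26 hours 38 minutes

Flight 1 in UTC: 21:25 − 11:00 = 10:25 on Jun 22.
+14 hours 55 minutes → arrive 01:20 UTC on Jun 23.
Flight 2 in UTC: 10:27 + 9:30 = 19:57 on Jun 21.
+2 hours and 45 minutes → arrive 22:42 UTC on Jun 21.
Flight 2 lands earlier by 26 hours 38 minutes.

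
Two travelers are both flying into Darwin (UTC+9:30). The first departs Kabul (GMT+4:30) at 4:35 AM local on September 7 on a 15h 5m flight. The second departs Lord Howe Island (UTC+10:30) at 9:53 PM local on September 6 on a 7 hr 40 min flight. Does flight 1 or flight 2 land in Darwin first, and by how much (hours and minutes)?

the second, by 20 hours 7 minutes

Flight 1 in UTC: 4:35 AM − 4:30 = 12:05 AM on Sep 7.
+15 hours and 5 minutes → arrive 3:10 PM UTC on Sep 7.
Flight 2 in UTC: 9:53 PM − 10:30 = 11:23 AM on Sep 6.
+7 hours and 40 minutes → arrive 7:03 PM UTC on Sep 6.
Flight 2 lands earlier by 20 hours 7 minutes.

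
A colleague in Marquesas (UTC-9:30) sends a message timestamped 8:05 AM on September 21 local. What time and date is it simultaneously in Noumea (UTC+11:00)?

In UTC: 8:05 AM + 9:30 = 5:35 PM on Sep 21.
Noumea is UTC+11:00: 5:35 PM + 11:00 = 4:35 AM on Sep 22.

4:35 AM on September 22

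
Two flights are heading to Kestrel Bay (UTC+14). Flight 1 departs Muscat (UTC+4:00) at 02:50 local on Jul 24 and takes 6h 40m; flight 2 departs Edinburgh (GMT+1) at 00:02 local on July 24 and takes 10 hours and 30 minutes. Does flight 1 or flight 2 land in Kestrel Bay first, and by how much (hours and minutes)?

the first, by 4 hours 2 minutes

Flight 1 in UTC: 02:50 − 4:00 = 22:50 on Jul 23.
+6 hours and 40 minutes → arrive 05:30 UTC on Jul 24.
Flight 2 in UTC: 00:02 − 1:00 = 23:02 on Jul 23.
+10 hours 30 minutes → arrive 09:32 UTC on Jul 24.
Flight 1 lands earlier by 4 hours 2 minutes.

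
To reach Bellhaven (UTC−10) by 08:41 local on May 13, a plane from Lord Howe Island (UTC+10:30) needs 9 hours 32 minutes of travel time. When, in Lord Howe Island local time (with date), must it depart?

19:39 on May 13

Target arrival in UTC: 08:41 + 10:00 = 18:41 on May 13.
Subtract 9 hours and 32 minutes → departure 09:09 UTC on May 13.
Lord Howe Island is UTC+10:30: 09:09 + 10:30 = 19:39 on May 13.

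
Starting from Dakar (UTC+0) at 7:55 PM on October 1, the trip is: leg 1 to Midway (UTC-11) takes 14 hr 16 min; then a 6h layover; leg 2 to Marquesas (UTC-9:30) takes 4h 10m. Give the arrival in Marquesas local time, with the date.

Dakar is at UTC+0, so departure is already 7:55 PM UTC on Oct 1.
Add 14 hours and 16 minutes leg 1 → 10:11 AM UTC (Oct 2).
Add 6 hours layover in Midway → 4:11 PM UTC.
Add 4 hours and 10 minutes leg 2 → 8:21 PM UTC.
Marquesas is UTC−9:30, so local arrival = 8:21 PM − 9:30 = 10:51 AM on Oct 2.

10:51 AM on October 2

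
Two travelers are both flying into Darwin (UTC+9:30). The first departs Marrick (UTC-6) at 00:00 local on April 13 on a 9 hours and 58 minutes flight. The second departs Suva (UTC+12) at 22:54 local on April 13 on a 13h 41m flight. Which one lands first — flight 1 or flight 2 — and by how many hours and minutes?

Flight 1 in UTC: 00:00 + 6:00 = 06:00 on Apr 13.
+9 hours and 58 minutes → arrive 15:58 UTC on Apr 13.
Flight 2 in UTC: 22:54 − 12:00 = 10:54 on Apr 13.
+13 hours and 41 minutes → arrive 00:35 UTC on Apr 14.
Flight 1 lands earlier by 8 hours 37 minutes.

the first, by 8 hours 37 minutes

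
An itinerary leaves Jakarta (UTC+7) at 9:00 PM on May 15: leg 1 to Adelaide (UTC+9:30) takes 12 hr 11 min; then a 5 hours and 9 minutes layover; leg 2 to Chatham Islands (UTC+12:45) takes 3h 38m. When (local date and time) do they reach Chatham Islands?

11:43 PM on May 16

Convert departure to UTC: 9:00 PM − 7:00 = 2:00 PM UTC on May 15.
Add 12 hours 11 minutes leg 1 → 2:11 AM UTC (May 16).
Add 5 hours 9 minutes layover in Adelaide → 7:20 AM UTC.
Add 3 hours and 38 minutes leg 2 → 10:58 AM UTC.
Chatham Islands is UTC+12:45, so local arrival = 10:58 AM + 12:45 = 11:43 PM on May 16.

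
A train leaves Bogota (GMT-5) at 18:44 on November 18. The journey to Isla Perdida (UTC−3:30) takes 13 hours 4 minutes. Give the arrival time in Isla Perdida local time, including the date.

Convert departure to UTC: 18:44 + 5:00 = 23:44 UTC on Nov 18.
Add 13 hours and 4 minutes travel time → 12:48 UTC (Nov 19).
Isla Perdida is UTC−3:30, so local arrival = 12:48 − 3:30 = 09:18 on Nov 19.

09:18 on November 19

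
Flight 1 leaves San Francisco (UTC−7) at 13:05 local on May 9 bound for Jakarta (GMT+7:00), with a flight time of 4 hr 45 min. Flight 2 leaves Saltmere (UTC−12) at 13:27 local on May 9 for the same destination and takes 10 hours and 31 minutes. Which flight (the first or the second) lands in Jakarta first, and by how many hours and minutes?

Flight 1 in UTC: 13:05 + 7:00 = 20:05 on May 9.
+4 hours 45 minutes → arrive 00:50 UTC on May 10.
Flight 2 in UTC: 13:27 + 12:00 = 01:27 on May 10.
+10 hours and 31 minutes → arrive 11:58 UTC on May 10.
Flight 1 lands earlier by 11 hours 8 minutes.

the first, by 11 hours 8 minutes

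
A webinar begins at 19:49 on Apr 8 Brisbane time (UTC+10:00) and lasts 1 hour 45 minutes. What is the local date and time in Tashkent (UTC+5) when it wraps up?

Tashkent is 5:00 behind Brisbane.
After 1 hour 45 minutes it is 21:34 in Brisbane.
Shift by the zone difference: 21:34 − 5:00 = 16:34 on Apr 8 in Tashkent.

16:34 on April 8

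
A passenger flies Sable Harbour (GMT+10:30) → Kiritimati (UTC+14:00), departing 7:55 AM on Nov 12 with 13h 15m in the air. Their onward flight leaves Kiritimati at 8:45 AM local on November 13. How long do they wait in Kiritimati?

8 hours 5 minutes

Convert departure to UTC: 7:55 AM − 10:30 = 9:25 PM UTC on Nov 11.
Add 13 hours and 15 minutes flight time → 10:40 AM UTC (Nov 12).
Kiritimati is UTC+14:00, so local arrival = 10:40 AM + 14:00 = 12:40 AM on Nov 13.
Layover = 8:45 AM − 12:40 AM = 8 hours 5 minutes.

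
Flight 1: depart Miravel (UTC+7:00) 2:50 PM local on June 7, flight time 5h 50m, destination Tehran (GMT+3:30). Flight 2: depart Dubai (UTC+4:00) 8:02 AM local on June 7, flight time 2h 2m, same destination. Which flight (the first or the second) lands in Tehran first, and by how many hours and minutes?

Flight 1 in UTC: 2:50 PM − 7:00 = 7:50 AM on Jun 7.
+5 hours 50 minutes → arrive 1:40 PM UTC on Jun 7.
Flight 2 in UTC: 8:02 AM − 4:00 = 4:02 AM on Jun 7.
+2 hours 2 minutes → arrive 6:04 AM UTC on Jun 7.
Flight 2 lands earlier by 7 hours 36 minutes.

the second, by 7 hours 36 minutes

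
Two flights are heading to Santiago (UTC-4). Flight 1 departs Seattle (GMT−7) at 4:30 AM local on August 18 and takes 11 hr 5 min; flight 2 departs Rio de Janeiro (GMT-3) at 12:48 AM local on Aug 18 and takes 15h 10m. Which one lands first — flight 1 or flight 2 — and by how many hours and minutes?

Flight 1 in UTC: 4:30 AM + 7:00 = 11:30 AM on Aug 18.
+11 hours and 5 minutes → arrive 10:35 PM UTC on Aug 18.
Flight 2 in UTC: 12:48 AM + 3:00 = 3:48 AM on Aug 18.
+15 hours and 10 minutes → arrive 6:58 PM UTC on Aug 18.
Flight 2 lands earlier by 3 hours 37 minutes.

the second, by 3 hours 37 minutes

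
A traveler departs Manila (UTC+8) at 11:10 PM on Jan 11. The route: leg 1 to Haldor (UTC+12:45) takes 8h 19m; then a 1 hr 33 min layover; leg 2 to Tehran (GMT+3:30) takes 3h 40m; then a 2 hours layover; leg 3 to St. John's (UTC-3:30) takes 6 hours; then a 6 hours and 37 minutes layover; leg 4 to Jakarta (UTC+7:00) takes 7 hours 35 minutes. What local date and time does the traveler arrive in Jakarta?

Convert departure to UTC: 11:10 PM − 8:00 = 3:10 PM UTC on Jan 11.
Add 8 hours 19 minutes leg 1 → 11:29 PM UTC.
Add 1 hour and 33 minutes layover in Haldor → 1:02 AM UTC (Jan 12).
Add 3 hours 40 minutes leg 2 → 4:42 AM UTC.
Add 2 hours layover in Tehran → 6:42 AM UTC.
Add 6 hours leg 3 → 12:42 PM UTC.
Add 6 hours 37 minutes layover in St. John's → 7:19 PM UTC.
Add 7 hours 35 minutes leg 4 → 2:54 AM UTC (Jan 13).
Jakarta is UTC+7:00, so local arrival = 2:54 AM + 7:00 = 9:54 AM on Jan 13.

9:54 AM on January 13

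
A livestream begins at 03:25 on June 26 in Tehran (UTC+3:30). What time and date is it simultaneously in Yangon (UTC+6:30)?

In UTC: 03:25 − 3:30 = 23:55 on Jun 25.
Yangon is UTC+6:30: 23:55 + 6:30 = 06:25 on Jun 26.

06:25 on June 26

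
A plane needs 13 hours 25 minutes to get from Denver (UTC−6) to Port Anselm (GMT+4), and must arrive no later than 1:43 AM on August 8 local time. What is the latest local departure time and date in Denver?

Target arrival in UTC: 1:43 AM − 4:00 = 9:43 PM on Aug 7.
Subtract 13 hours 25 minutes → departure 8:18 AM UTC on Aug 7.
Denver is UTC−6:00: 8:18 AM − 6:00 = 2:18 AM on Aug 7.

2:18 AM on Aug 7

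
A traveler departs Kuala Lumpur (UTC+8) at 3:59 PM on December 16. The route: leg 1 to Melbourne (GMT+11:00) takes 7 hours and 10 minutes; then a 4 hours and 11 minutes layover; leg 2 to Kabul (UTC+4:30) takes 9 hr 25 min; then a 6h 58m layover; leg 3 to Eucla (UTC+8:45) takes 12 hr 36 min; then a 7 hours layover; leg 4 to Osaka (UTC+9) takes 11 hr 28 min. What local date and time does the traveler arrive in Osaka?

3:47 AM on December 19

Convert departure to UTC: 3:59 PM − 8:00 = 7:59 AM UTC on Dec 16.
Add 7 hours and 10 minutes leg 1 → 3:09 PM UTC.
Add 4 hours 11 minutes layover in Melbourne → 7:20 PM UTC.
Add 9 hours 25 minutes leg 2 → 4:45 AM UTC (Dec 17).
Add 6 hours 58 minutes layover in Kabul → 11:43 AM UTC.
Add 12 hours and 36 minutes leg 3 → 12:19 AM UTC (Dec 18).
Add 7 hours layover in Eucla → 7:19 AM UTC.
Add 11 hours and 28 minutes leg 4 → 6:47 PM UTC.
Osaka is UTC+9:00, so local arrival = 6:47 PM + 9:00 = 3:47 AM on Dec 19.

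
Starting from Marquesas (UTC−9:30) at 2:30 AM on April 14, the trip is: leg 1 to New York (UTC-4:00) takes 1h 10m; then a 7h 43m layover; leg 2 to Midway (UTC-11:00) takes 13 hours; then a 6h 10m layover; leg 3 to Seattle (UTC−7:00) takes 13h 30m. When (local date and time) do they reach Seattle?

Convert departure to UTC: 2:30 AM + 9:30 = 12:00 PM UTC on Apr 14.
Add 1 hour and 10 minutes leg 1 → 1:10 PM UTC.
Add 7 hours and 43 minutes layover in New York → 8:53 PM UTC.
Add 13 hours leg 2 → 9:53 AM UTC (Apr 15).
Add 6 hours 10 minutes layover in Midway → 4:03 PM UTC.
Add 13 hours and 30 minutes leg 3 → 5:33 AM UTC (Apr 16).
Seattle is UTC−7:00, so local arrival = 5:33 AM − 7:00 = 10:33 PM on Apr 15.

10:33 PM on April 15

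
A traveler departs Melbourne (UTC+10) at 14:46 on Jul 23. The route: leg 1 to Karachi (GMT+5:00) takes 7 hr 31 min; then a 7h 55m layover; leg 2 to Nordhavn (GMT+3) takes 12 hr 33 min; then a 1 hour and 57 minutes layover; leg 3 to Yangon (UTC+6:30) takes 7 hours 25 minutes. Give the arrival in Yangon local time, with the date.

00:37 on Jul 25

Convert departure to UTC: 14:46 − 10:00 = 04:46 UTC on Jul 23.
Add 7 hours and 31 minutes leg 1 → 12:17 UTC.
Add 7 hours and 55 minutes layover in Karachi → 20:12 UTC.
Add 12 hours and 33 minutes leg 2 → 08:45 UTC (Jul 24).
Add 1 hour and 57 minutes layover in Nordhavn → 10:42 UTC.
Add 7 hours 25 minutes leg 3 → 18:07 UTC.
Yangon is UTC+6:30, so local arrival = 18:07 + 6:30 = 00:37 on Jul 25.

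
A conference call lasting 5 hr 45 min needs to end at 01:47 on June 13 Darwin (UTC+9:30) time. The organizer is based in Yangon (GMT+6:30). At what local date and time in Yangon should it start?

Target end time in UTC: 01:47 − 9:30 = 16:17 on Jun 12.
Subtract 5 hours and 45 minutes → start 10:32 UTC on Jun 12.
Yangon is UTC+6:30: 10:32 + 6:30 = 17:02 on Jun 12.

17:02 on June 12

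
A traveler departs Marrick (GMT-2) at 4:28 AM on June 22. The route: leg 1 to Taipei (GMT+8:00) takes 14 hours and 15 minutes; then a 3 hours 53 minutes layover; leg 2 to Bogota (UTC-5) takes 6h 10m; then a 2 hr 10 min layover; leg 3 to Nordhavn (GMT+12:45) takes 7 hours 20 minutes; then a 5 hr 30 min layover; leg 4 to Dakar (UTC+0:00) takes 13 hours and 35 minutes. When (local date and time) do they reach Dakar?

Convert departure to UTC: 4:28 AM + 2:00 = 6:28 AM UTC on Jun 22.
Add 14 hours and 15 minutes leg 1 → 8:43 PM UTC.
Add 3 hours 53 minutes layover in Taipei → 12:36 AM UTC (Jun 23).
Add 6 hours 10 minutes leg 2 → 6:46 AM UTC.
Add 2 hours and 10 minutes layover in Bogota → 8:56 AM UTC.
Add 7 hours 20 minutes leg 3 → 4:16 PM UTC.
Add 5 hours and 30 minutes layover in Nordhavn → 9:46 PM UTC.
Add 13 hours and 35 minutes leg 4 → 11:21 AM UTC (Jun 24).
Dakar is UTC+0, so local arrival is the same: 11:21 AM on Jun 24.

11:21 AM on June 24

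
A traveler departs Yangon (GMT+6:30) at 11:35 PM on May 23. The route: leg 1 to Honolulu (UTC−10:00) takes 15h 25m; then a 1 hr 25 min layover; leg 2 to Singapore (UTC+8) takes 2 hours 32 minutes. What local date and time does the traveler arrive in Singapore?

8:27 PM on May 24

Convert departure to UTC: 11:35 PM − 6:30 = 5:05 PM UTC on May 23.
Add 15 hours 25 minutes leg 1 → 8:30 AM UTC (May 24).
Add 1 hour 25 minutes layover in Honolulu → 9:55 AM UTC.
Add 2 hours and 32 minutes leg 2 → 12:27 PM UTC.
Singapore is UTC+8:00, so local arrival = 12:27 PM + 8:00 = 8:27 PM on May 24.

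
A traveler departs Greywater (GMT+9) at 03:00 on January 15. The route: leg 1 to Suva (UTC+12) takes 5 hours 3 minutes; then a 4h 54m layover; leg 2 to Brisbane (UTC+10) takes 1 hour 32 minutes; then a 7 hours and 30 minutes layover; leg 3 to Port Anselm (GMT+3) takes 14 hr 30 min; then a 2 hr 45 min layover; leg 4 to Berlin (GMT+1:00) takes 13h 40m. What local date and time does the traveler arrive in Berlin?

20:54 on Jan 16

Convert departure to UTC: 03:00 − 9:00 = 18:00 UTC on Jan 14.
Add 5 hours and 3 minutes leg 1 → 23:03 UTC.
Add 4 hours and 54 minutes layover in Suva → 03:57 UTC (Jan 15).
Add 1 hour and 32 minutes leg 2 → 05:29 UTC.
Add 7 hours 30 minutes layover in Brisbane → 12:59 UTC.
Add 14 hours 30 minutes leg 3 → 03:29 UTC (Jan 16).
Add 2 hours 45 minutes layover in Port Anselm → 06:14 UTC.
Add 13 hours and 40 minutes leg 4 → 19:54 UTC.
Berlin is UTC+1:00, so local arrival = 19:54 + 1:00 = 20:54 on Jan 16.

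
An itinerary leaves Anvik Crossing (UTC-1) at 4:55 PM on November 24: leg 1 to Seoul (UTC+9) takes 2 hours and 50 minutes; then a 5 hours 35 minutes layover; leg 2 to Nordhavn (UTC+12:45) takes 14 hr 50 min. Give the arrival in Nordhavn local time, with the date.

Convert departure to UTC: 4:55 PM + 1:00 = 5:55 PM UTC on Nov 24.
Add 2 hours 50 minutes leg 1 → 8:45 PM UTC.
Add 5 hours and 35 minutes layover in Seoul → 2:20 AM UTC (Nov 25).
Add 14 hours and 50 minutes leg 2 → 5:10 PM UTC.
Nordhavn is UTC+12:45, so local arrival = 5:10 PM + 12:45 = 5:55 AM on Nov 26.

5:55 AM on Nov 26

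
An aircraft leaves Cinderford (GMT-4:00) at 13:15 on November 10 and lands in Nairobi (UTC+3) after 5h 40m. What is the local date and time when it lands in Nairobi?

Convert departure to UTC: 13:15 + 4:00 = 17:15 UTC on Nov 10.
Add 5 hours 40 minutes travel time → 22:55 UTC.
Nairobi is UTC+3:00, so local arrival = 22:55 + 3:00 = 01:55 on Nov 11.

01:55 on November 11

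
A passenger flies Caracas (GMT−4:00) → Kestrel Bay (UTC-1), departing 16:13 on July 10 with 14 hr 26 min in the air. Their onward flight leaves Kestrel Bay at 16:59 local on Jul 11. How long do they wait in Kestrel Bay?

7 hours 20 minutes

Convert departure to UTC: 16:13 + 4:00 = 20:13 UTC on Jul 10.
Add 14 hours 26 minutes flight time → 10:39 UTC (Jul 11).
Kestrel Bay is UTC−1:00, so local arrival = 10:39 − 1:00 = 09:39 on Jul 11.
Layover = 16:59 − 09:39 = 7 hours 20 minutes.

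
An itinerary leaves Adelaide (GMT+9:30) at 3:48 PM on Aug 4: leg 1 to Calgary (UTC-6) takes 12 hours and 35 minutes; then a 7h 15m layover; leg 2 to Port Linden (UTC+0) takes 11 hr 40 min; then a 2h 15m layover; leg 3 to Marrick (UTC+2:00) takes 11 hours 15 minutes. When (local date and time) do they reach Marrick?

Convert departure to UTC: 3:48 PM − 9:30 = 6:18 AM UTC on Aug 4.
Add 12 hours 35 minutes leg 1 → 6:53 PM UTC.
Add 7 hours and 15 minutes layover in Calgary → 2:08 AM UTC (Aug 5).
Add 11 hours 40 minutes leg 2 → 1:48 PM UTC.
Add 2 hours 15 minutes layover in Port Linden → 4:03 PM UTC.
Add 11 hours 15 minutes leg 3 → 3:18 AM UTC (Aug 6).
Marrick is UTC+2:00, so local arrival = 3:18 AM + 2:00 = 5:18 AM on Aug 6.

5:18 AM on August 6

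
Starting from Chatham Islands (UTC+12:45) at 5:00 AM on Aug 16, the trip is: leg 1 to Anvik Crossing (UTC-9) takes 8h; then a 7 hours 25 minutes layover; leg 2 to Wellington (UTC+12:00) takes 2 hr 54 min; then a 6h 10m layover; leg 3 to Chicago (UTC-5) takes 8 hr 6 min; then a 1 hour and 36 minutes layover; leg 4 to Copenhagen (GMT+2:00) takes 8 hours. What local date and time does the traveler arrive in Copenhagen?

12:26 PM on Aug 17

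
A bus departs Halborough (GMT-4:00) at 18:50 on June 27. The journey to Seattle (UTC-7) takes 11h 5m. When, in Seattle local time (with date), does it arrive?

02:55 on June 28

Convert departure to UTC: 18:50 + 4:00 = 22:50 UTC on Jun 27.
Add 11 hours and 5 minutes travel time → 09:55 UTC (Jun 28).
Seattle is UTC−7:00, so local arrival = 09:55 − 7:00 = 02:55 on Jun 28.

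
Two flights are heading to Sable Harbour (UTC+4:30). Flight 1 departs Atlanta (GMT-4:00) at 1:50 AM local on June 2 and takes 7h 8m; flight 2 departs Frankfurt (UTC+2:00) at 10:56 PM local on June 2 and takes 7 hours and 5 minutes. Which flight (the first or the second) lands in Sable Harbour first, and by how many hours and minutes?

Flight 1 in UTC: 1:50 AM + 4:00 = 5:50 AM on Jun 2.
+7 hours and 8 minutes → arrive 12:58 PM UTC on Jun 2.
Flight 2 in UTC: 10:56 PM − 2:00 = 8:56 PM on Jun 2.
+7 hours 5 minutes → arrive 4:01 AM UTC on Jun 3.
Flight 1 lands earlier by 15 hours 3 minutes.

the first, by 15 hours 3 minutes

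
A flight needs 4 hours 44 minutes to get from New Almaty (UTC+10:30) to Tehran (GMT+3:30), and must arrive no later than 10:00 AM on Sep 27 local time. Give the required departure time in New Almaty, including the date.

12:16 PM on Sep 27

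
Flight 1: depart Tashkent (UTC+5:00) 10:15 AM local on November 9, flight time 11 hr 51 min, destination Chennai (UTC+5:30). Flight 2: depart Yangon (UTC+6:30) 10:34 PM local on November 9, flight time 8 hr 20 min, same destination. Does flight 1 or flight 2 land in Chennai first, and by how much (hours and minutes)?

Flight 1 in UTC: 10:15 AM − 5:00 = 5:15 AM on Nov 9.
+11 hours 51 minutes → arrive 5:06 PM UTC on Nov 9.
Flight 2 in UTC: 10:34 PM − 6:30 = 4:04 PM on Nov 9.
+8 hours and 20 minutes → arrive 12:24 AM UTC on Nov 10.
Flight 1 lands earlier by 7 hours 18 minutes.

the first, by 7 hours 18 minutes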